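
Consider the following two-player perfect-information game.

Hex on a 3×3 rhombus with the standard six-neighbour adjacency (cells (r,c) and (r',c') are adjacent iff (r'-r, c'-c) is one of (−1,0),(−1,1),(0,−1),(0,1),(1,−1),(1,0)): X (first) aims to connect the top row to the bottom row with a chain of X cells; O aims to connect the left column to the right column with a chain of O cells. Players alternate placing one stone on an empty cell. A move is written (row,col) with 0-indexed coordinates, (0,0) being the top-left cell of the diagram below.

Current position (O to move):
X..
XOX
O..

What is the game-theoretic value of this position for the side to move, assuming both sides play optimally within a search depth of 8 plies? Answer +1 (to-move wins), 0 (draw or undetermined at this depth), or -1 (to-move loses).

value(X../XOX/O.., O) = +1

p1 O@[X../XOX/O..]: (0,1)[XO./XOX/O..]-1 (0,2)[X.O/XOX/O..]+1* (2,1)[X../XOX/OO.]+1 (2,2)[X../XOX/O.O]+1
p2 X@[X.O/XOX/O..] terminal -1; root [X../XOX/O..] d8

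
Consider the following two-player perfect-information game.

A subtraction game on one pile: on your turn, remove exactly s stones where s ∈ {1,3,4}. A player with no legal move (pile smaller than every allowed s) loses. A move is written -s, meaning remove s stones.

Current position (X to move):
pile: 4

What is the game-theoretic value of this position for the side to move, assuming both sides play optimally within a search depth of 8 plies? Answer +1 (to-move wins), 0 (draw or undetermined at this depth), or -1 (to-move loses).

value(4, X) = +1

ply 1, X at 4 | -1=-1→3; -3=-1→1; -4=+1→0*
ply 2: 0 is terminal -1 (O); from 4 depth 8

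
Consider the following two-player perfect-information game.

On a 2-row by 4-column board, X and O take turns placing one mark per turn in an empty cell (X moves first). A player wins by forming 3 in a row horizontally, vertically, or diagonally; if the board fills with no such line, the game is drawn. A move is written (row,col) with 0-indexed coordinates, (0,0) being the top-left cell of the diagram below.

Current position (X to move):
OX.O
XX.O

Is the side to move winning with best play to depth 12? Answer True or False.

[OX.O/XX.O] X move#1: (0,2):+0/OXXO/XX.O, (1,2):+1/OX.O/XXXO*
[OX.O/XXXO] end (terminal -1, O#2); searched OX.O/XX.O to 12

X winning at [OX.O/XX.O]: True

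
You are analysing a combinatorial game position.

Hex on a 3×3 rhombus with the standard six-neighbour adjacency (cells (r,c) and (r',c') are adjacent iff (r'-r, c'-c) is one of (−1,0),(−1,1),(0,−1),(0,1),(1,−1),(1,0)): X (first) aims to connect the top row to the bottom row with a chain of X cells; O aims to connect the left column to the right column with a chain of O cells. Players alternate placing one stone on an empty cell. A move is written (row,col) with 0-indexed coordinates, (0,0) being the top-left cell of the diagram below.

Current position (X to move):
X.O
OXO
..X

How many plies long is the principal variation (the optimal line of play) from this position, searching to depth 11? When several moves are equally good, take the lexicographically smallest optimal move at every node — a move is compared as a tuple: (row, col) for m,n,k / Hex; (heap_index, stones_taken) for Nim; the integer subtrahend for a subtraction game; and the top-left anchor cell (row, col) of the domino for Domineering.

PV length from [X.O/OXO/..X]: 3 plies

[X.O/OXO/..X] X move#1: (0,1):+1/XXO/OXO/..X*, (2,0):-1/X.O/OXO/X.X, (2,1):-1/X.O/OXO/.XX
[XXO/OXO/..X] O move#2: (2,0):-1/XXO/OXO/O.X*, (2,1):-1/XXO/OXO/.OX
[XXO/OXO/O.X] X move#3: (2,1):+1/XXO/OXO/OXX*
[XXO/OXO/OXX] end (terminal -1, O#4); searched X.O/OXO/..X to 11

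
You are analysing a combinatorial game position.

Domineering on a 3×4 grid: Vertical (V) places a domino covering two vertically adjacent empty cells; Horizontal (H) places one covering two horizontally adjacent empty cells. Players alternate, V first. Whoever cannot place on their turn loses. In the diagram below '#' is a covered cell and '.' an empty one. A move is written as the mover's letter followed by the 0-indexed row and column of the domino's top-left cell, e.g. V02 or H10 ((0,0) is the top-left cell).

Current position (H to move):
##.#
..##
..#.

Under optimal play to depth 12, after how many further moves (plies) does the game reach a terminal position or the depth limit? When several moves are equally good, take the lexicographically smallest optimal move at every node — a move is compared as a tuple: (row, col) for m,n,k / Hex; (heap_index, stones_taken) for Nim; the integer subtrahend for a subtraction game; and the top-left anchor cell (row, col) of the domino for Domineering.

PV length from [##.#/..##/..#.]: 1 ply

ply 1, H at ##.#/..##/..#. | H10=+1→##.#/####/..#.*; H20=+1→##.#/..##/###.
ply 2: ##.#/####/..#. is terminal -1 (V); from ##.#/..##/..#. depth 12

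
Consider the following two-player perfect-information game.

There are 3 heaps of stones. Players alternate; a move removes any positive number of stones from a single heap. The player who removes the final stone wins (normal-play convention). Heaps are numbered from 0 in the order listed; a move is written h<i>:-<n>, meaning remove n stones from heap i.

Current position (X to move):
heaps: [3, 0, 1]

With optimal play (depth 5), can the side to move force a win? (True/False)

X winning at [(3,0,1)]: True

ply 1, X at (3,0,1) | h0:-1=-1→(2,0,1); h0:-2=+1→(1,0,1)*; h0:-3=-1→(0,0,1); h2:-1=-1→(3,0,0)
ply 2, O at (1,0,1) | h0:-1=-1→(0,0,1)*; h2:-1=-1→(1,0,0)
ply 3, X at (0,0,1) | h2:-1=+1→(0,0,0)*
ply 4: (0,0,0) is terminal -1 (O); from (3,0,1) depth 5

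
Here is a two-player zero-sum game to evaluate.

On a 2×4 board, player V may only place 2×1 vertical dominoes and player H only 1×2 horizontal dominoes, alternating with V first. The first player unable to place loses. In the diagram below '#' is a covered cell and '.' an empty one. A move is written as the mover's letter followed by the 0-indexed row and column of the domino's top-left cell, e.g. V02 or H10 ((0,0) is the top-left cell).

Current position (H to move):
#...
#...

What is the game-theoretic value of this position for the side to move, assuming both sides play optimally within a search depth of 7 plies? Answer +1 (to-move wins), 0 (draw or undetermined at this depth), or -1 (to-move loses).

ply 1, H at #.../#... | H01=+1→###./#...*; H02=+1→#.##/#...; H11=+1→#.../###.; H12=+1→#.../#.##
ply 2, V at ###./#... | V03=-1→####/#..#*
ply 3, H at ####/#..# | H11=+1→####/####*
ply 4: ####/#### is terminal -1 (V); from #.../#... depth 7

value(#.../#..., H) = +1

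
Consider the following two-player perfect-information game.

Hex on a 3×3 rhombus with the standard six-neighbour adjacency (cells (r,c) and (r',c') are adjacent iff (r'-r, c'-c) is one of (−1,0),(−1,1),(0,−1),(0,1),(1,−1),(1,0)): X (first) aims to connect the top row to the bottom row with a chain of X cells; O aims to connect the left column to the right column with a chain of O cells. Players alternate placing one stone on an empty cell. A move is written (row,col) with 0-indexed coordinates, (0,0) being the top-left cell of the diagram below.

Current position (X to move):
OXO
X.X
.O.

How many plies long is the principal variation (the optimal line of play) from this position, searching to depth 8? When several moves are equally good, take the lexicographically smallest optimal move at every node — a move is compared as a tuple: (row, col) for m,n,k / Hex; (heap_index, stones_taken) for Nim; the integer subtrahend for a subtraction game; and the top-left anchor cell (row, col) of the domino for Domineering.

PV length from [OXO/X.X/.O.]: 3 plies

[OXO/X.X/.O.] X move#1: (1,1):+1/OXO/XXX/.O.*, (2,0):+1/OXO/X.X/XO., (2,2):+1/OXO/X.X/.OX
[OXO/XXX/.O.] O move#2: (2,0):-1/OXO/XXX/OO.*, (2,2):-1/OXO/XXX/.OO
[OXO/XXX/OO.] X move#3: (2,2):+1/OXO/XXX/OOX*
[OXO/XXX/OOX] end (terminal -1, O#4); searched OXO/X.X/.O. to 8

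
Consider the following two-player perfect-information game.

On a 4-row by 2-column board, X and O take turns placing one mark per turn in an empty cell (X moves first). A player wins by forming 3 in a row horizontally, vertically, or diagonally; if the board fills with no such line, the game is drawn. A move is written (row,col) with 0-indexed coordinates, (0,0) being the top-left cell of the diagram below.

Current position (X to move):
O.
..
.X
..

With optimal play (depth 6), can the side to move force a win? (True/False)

X winning at [O./../.X/..]: True

p1 X@[O./../.X/..]: (0,1)[OX/../.X/..]+0 (1,0)[O./X./.X/..]+0 (1,1)[O./.X/.X/..]+1* (2,0)[O./../XX/..]+0 (3,0)[O./../.X/X.]+0 (3,1)[O./../.X/.X]+0
p2 O@[O./.X/.X/..]: (0,1)[OO/.X/.X/..]-1* (1,0)[O./OX/.X/..]-1 (2,0)[O./.X/OX/..]-1 (3,0)[O./.X/.X/O.]-1 (3,1)[O./.X/.X/.O]-1
p3 X@[OO/.X/.X/..]: (1,0)[OO/XX/.X/..]+0 (2,0)[OO/.X/XX/..]+0 (3,0)[OO/.X/.X/X.]+0 (3,1)[OO/.X/.X/.X]+1*
p4 O@[OO/.X/.X/.X] terminal -1; root [O./../.X/..] d6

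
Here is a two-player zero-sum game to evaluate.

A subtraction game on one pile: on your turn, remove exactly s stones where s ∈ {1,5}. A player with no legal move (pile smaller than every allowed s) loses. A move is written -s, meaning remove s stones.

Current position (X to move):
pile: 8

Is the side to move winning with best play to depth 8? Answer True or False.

[8] X move#1: -1:-1/7*, -5:-1/3
[7] O move#2: -1:+1/6*, -5:+1/2
[6] X move#3: -1:-1/5*, -5:-1/1
[5] O move#4: -1:+1/4*, -5:+1/0
[4] X move#5: -1:-1/3*
[3] O move#6: -1:+1/2*
[2] X move#7: -1:-1/1*
[1] O move#8: -1:+1/0*
[0] end (terminal -1, X#9); searched 8 to 8

X winning at [8]: False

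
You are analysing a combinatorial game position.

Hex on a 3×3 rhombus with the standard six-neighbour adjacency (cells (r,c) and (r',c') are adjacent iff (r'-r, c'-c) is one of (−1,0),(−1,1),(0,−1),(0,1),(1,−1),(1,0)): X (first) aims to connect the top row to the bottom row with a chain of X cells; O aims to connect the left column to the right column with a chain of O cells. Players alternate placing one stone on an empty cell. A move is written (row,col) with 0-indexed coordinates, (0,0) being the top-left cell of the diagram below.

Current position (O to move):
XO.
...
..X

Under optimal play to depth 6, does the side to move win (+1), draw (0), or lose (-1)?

value(XO./.../..X, O) = +1

ply 1, O at XO./.../..X | (0,2)=-1→XOO/.../..X; (1,0)=-1→XO./O../..X; (1,1)=+1→XO./.O./..X*; (1,2)=-1→XO./..O/..X; (2,0)=-1→XO./.../O.X; (2,1)=-1→XO./.../.OX
ply 2, X at XO./.O./..X | (0,2)=-1→XOX/.O./..X*; (1,0)=-1→XO./XO./..X; (1,2)=-1→XO./.OX/..X; (2,0)=-1→XO./.O./X.X; (2,1)=-1→XO./.O./.XX
ply 3, O at XOX/.O./..X | (1,0)=-1→XOX/OO./..X; (1,2)=+1→XOX/.OO/..X*; (2,0)=-1→XOX/.O./O.X; (2,1)=-1→XOX/.O./.OX
ply 4, X at XOX/.OO/..X | (1,0)=-1→XOX/XOO/..X*; (2,0)=-1→XOX/.OO/X.X; (2,1)=-1→XOX/.OO/.XX
ply 5, O at XOX/XOO/..X | (2,0)=+1→XOX/XOO/O.X*; (2,1)=-1→XOX/XOO/.OX
ply 6: XOX/XOO/O.X is terminal -1 (X); from XO./.../..X depth 6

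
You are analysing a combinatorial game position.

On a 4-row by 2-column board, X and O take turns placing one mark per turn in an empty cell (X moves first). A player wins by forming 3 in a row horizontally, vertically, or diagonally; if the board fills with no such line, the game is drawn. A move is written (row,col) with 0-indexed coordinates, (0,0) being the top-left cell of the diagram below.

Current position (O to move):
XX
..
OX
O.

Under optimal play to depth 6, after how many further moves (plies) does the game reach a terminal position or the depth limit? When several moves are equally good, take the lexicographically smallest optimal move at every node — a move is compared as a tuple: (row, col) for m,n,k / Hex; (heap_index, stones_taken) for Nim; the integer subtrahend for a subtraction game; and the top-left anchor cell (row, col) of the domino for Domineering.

PV length from [XX/../OX/O.]: 1 ply

p1 O@[XX/../OX/O.]: (1,0)[XX/O./OX/O.]+1* (1,1)[XX/.O/OX/O.]+0 (3,1)[XX/../OX/OO]-1
p2 X@[XX/O./OX/O.] terminal -1; root [XX/../OX/O.] d6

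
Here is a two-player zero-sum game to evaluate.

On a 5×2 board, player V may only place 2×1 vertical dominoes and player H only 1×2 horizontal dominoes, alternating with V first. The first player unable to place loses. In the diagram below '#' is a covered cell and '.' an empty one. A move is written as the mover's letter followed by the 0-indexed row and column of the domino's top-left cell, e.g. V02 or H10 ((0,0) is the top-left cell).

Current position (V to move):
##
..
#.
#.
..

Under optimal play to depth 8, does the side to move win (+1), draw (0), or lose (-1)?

ply 1, V at ##/../#./#./.. | V11=-1→##/.#/##/#./..*; V21=-1→##/../##/##/..; V31=-1→##/../#./##/.#
ply 2, H at ##/.#/##/#./.. | H40=+1→##/.#/##/#./##*
ply 3: ##/.#/##/#./## is terminal -1 (V); from ##/../#./#./.. depth 8

value(##/../#./#./.., V) = -1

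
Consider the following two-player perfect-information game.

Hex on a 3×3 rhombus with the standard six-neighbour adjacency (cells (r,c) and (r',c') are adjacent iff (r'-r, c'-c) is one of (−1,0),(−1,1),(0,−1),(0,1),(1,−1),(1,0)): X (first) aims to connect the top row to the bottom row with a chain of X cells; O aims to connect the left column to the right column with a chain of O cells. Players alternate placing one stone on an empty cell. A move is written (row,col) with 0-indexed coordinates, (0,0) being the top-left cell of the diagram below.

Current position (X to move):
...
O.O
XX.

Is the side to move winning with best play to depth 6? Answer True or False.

X winning at [.../O.O/XX.]: True

p1 X@[.../O.O/XX.]: (0,0)[X../O.O/XX.]-1 (0,1)[.X./O.O/XX.]-1 (0,2)[..X/O.O/XX.]-1 (1,1)[.../OXO/XX.]+1* (2,2)[.../O.O/XXX]-1
p2 O@[.../OXO/XX.]: (0,0)[O../OXO/XX.]-1* (0,1)[.O./OXO/XX.]-1 (0,2)[..O/OXO/XX.]-1 (2,2)[.../OXO/XXO]-1
p3 X@[O../OXO/XX.]: (0,1)[OX./OXO/XX.]+1* (0,2)[O.X/OXO/XX.]+1 (2,2)[O../OXO/XXX]+1
p4 O@[OX./OXO/XX.] terminal -1; root [.../O.O/XX.] d6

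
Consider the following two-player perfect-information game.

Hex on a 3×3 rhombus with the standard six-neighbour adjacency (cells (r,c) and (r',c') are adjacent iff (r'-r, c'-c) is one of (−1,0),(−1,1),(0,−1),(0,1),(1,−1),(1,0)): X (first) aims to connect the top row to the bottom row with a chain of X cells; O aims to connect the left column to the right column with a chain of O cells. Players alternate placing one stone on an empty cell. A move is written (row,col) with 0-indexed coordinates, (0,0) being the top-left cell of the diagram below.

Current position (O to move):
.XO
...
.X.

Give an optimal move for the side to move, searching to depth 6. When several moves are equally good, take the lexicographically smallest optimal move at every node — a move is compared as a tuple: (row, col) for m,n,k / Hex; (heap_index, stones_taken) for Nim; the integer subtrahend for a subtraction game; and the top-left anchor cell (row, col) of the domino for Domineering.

[.XO/.../.X.] O move#1: (0,0):-1/OXO/.../.X., (1,0):-1/.XO/O../.X., (1,1):+1/.XO/.O./.X.*, (1,2):-1/.XO/..O/.X., (2,0):-1/.XO/.../OX., (2,2):-1/.XO/.../.XO
[.XO/.O./.X.] X move#2: (0,0):-1/XXO/.O./.X.*, (1,0):-1/.XO/XO./.X., (1,2):-1/.XO/.OX/.X., (2,0):-1/.XO/.O./XX., (2,2):-1/.XO/.O./.XX
[XXO/.O./.X.] O move#3: (1,0):+1/XXO/OO./.X.*, (1,2):+1/XXO/.OO/.X., (2,0):+1/XXO/.O./OX., (2,2):+1/XXO/.O./.XO
[XXO/OO./.X.] end (terminal -1, X#4); searched .XO/.../.X. to 6

O's best at [.XO/.../.X.]: (1,1)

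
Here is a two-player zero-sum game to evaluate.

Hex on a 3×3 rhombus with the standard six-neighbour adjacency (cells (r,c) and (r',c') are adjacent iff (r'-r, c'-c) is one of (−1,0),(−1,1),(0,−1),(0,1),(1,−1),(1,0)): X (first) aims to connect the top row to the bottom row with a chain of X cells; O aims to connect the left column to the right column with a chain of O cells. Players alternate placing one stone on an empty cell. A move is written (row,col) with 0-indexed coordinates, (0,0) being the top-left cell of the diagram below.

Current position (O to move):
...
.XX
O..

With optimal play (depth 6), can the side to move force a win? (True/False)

[.../.XX/O..] O move#1: (0,0):-1/O../.XX/O..*, (0,1):-1/.O./.XX/O.., (0,2):-1/..O/.XX/O.., (1,0):-1/.../OXX/O.., (2,1):-1/.../.XX/OO., (2,2):-1/.../.XX/O.O
[O../.XX/O..] X move#2: (0,1):+1/OX./.XX/O..*, (0,2):+1/O.X/.XX/O.., (1,0):+1/O../XXX/O.., (2,1):+1/O../.XX/OX., (2,2):+1/O../.XX/O.X
[OX./.XX/O..] O move#3: (0,2):-1/OXO/.XX/O..*, (1,0):-1/OX./OXX/O.., (2,1):-1/OX./.XX/OO., (2,2):-1/OX./.XX/O.O
[OXO/.XX/O..] X move#4: (1,0):+1/OXO/XXX/O..*, (2,1):+1/OXO/.XX/OX., (2,2):+1/OXO/.XX/O.X
[OXO/XXX/O..] O move#5: (2,1):-1/OXO/XXX/OO.*, (2,2):-1/OXO/XXX/O.O
[OXO/XXX/OO.] X move#6: (2,2):+1/OXO/XXX/OOX*
[OXO/XXX/OOX] end (terminal -1, O#7); searched .../.XX/O.. to 6

O winning at [.../.XX/O..]: False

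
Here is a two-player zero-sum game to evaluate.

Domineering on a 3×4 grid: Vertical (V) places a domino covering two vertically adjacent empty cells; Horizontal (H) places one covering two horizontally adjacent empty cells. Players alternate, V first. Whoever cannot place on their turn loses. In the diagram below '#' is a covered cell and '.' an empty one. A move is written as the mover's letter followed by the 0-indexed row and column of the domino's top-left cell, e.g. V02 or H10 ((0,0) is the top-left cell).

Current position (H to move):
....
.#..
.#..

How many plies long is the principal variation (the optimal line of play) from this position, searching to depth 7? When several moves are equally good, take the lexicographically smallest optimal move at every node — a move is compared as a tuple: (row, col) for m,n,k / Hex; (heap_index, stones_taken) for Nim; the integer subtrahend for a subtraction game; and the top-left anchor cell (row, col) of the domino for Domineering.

PV length from [..../.#../.#..]: 3 plies

p1 H@[..../.#../.#..]: H00[##../.#../.#..]-1 H01[.##./.#../.#..]-1 H02[..##/.#../.#..]-1 H12[..../.###/.#..]+1* H22[..../.#../.###]-1
p2 V@[..../.###/.#..]: V00[#.../####/.#..]-1* V10[..../####/##..]-1
p3 H@[#.../####/.#..]: H01[###./####/.#..]+1* H02[#.##/####/.#..]+1 H22[#.../####/.###]+1
p4 V@[###./####/.#..] terminal -1; root [..../.#../.#..] d7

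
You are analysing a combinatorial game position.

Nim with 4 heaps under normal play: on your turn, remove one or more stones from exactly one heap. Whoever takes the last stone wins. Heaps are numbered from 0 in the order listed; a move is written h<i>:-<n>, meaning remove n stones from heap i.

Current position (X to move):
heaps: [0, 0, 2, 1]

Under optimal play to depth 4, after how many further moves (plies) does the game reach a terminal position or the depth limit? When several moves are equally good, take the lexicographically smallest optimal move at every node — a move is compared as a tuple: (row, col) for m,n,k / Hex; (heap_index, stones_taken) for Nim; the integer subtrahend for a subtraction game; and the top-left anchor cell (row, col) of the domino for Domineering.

ply 1, X at (0,0,2,1) | h2:-1=+1→(0,0,1,1)*; h2:-2=-1→(0,0,0,1); h3:-1=-1→(0,0,2,0)
ply 2, O at (0,0,1,1) | h2:-1=-1→(0,0,0,1)*; h3:-1=-1→(0,0,1,0)
ply 3, X at (0,0,0,1) | h3:-1=+1→(0,0,0,0)*
ply 4: (0,0,0,0) is terminal -1 (O); from (0,0,2,1) depth 4

PV length from [(0,0,2,1)]: 3 plies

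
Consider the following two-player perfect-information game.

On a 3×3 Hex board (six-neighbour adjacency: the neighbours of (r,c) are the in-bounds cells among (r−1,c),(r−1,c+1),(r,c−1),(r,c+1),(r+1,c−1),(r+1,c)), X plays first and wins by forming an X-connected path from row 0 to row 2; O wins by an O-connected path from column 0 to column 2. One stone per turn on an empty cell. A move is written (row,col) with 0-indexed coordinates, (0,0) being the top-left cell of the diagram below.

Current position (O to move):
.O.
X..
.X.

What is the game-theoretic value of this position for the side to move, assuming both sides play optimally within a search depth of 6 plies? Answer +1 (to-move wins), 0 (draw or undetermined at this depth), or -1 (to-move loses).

p1 O@[.O./X../.X.]: (0,0)[OO./X../.X.]-1 (0,2)[.OO/X../.X.]-1 (1,1)[.O./XO./.X.]+1* (1,2)[.O./X.O/.X.]-1 (2,0)[.O./X../OX.]-1 (2,2)[.O./X../.XO]-1
p2 X@[.O./XO./.X.]: (0,0)[XO./XO./.X.]-1* (0,2)[.OX/XO./.X.]-1 (1,2)[.O./XOX/.X.]-1 (2,0)[.O./XO./XX.]-1 (2,2)[.O./XO./.XX]-1
p3 O@[XO./XO./.X.]: (0,2)[XOO/XO./.X.]-1 (1,2)[XO./XOO/.X.]-1 (2,0)[XO./XO./OX.]+1* (2,2)[XO./XO./.XO]-1
p4 X@[XO./XO./OX.]: (0,2)[XOX/XO./OX.]-1* (1,2)[XO./XOX/OX.]-1 (2,2)[XO./XO./OXX]-1
p5 O@[XOX/XO./OX.]: (1,2)[XOX/XOO/OX.]+1* (2,2)[XOX/XO./OXO]-1
p6 X@[XOX/XOO/OX.] terminal -1; root [.O./X../.X.] d6

value(.O./X../.X., O) = +1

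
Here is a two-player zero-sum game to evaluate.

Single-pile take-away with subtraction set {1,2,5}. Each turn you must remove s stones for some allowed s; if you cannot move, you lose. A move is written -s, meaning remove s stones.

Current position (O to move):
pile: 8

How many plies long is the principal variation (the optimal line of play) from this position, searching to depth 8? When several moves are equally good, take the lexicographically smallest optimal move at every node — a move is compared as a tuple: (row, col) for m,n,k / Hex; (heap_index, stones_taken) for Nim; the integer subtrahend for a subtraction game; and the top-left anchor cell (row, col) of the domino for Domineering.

PV length from [8]: 5 plies

[8] O move#1: -1:-1/7, -2:+1/6*, -5:+1/3
[6] X move#2: -1:-1/5*, -2:-1/4, -5:-1/1
[5] O move#3: -1:-1/4, -2:+1/3*, -5:+1/0
[3] X move#4: -1:-1/2*, -2:-1/1
[2] O move#5: -1:-1/1, -2:+1/0*
[0] end (terminal -1, X#6); searched 8 to 8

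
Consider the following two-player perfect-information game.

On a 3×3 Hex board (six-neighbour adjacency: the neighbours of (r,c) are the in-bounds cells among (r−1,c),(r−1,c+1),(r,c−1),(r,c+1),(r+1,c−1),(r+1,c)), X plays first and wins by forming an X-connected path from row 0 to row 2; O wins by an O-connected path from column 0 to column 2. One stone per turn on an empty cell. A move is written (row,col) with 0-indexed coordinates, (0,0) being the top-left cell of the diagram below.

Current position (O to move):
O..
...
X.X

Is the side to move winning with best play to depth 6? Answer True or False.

O winning at [O../.../X.X]: True

p1 O@[O../.../X.X]: (0,1)[OO./.../X.X]-1 (0,2)[O.O/.../X.X]-1 (1,0)[O../O../X.X]-1 (1,1)[O../.O./X.X]+1* (1,2)[O../..O/X.X]-1 (2,1)[O../.../XOX]-1
p2 X@[O../.O./X.X]: (0,1)[OX./.O./X.X]-1* (0,2)[O.X/.O./X.X]-1 (1,0)[O../XO./X.X]-1 (1,2)[O../.OX/X.X]-1 (2,1)[O../.O./XXX]-1
p3 O@[OX./.O./X.X]: (0,2)[OXO/.O./X.X]-1 (1,0)[OX./OO./X.X]+1* (1,2)[OX./.OO/X.X]-1 (2,1)[OX./.O./XOX]-1
p4 X@[OX./OO./X.X]: (0,2)[OXX/OO./X.X]-1* (1,2)[OX./OOX/X.X]-1 (2,1)[OX./OO./XXX]-1
p5 O@[OXX/OO./X.X]: (1,2)[OXX/OOO/X.X]+1* (2,1)[OXX/OO./XOX]-1
p6 X@[OXX/OOO/X.X] terminal -1; root [O../.../X.X] d6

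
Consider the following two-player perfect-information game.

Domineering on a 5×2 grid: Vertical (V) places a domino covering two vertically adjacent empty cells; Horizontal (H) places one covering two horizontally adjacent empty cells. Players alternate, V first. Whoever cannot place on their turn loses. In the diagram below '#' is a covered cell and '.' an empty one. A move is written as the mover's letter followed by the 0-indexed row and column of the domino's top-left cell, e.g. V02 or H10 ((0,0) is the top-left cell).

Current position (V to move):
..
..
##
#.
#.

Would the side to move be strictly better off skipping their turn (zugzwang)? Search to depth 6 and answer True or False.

zugzwang(../../##/#./#., V) = False

ply 1, V at ../../##/#./#. | V00=+1→#./#./##/#./#.*; V01=+1→.#/.#/##/#./#.; V31=-1→../../##/##/##
ply 2: #./#./##/#./#. is terminal -1 (H); from ../../##/#./#. depth 6
pass branch (H moves first from the same position):
  | ply 1, H at ../../##/#./#. | H00=+1→##/../##/#./#.*; H10=+1→../##/##/#./#.
  | ply 2, V at ##/../##/#./#. | V31=-1→##/../##/##/##*
  | ply 3, H at ##/../##/##/## | H10=+1→##/##/##/##/##*
  | ply 4: ##/##/##/##/## is terminal -1 (V); from ../../##/#./#. depth 6
V moving scores +1; V passing scores -1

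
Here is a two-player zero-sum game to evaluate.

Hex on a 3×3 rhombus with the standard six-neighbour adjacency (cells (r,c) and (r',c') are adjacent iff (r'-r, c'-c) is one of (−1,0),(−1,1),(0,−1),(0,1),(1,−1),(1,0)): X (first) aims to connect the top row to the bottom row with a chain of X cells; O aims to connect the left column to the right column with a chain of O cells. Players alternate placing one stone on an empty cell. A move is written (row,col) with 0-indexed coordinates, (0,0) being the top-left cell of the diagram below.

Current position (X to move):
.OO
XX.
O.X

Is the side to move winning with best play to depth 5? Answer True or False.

p1 X@[.OO/XX./O.X]: (0,0)[XOO/XX./O.X]+1* (1,2)[.OO/XXX/O.X]-1 (2,1)[.OO/XX./OXX]-1
p2 O@[XOO/XX./O.X]: (1,2)[XOO/XXO/O.X]-1* (2,1)[XOO/XX./OOX]-1
p3 X@[XOO/XXO/O.X]: (2,1)[XOO/XXO/OXX]+1*
p4 O@[XOO/XXO/OXX] terminal -1; root [.OO/XX./O.X] d5

X winning at [.OO/XX./O.X]: True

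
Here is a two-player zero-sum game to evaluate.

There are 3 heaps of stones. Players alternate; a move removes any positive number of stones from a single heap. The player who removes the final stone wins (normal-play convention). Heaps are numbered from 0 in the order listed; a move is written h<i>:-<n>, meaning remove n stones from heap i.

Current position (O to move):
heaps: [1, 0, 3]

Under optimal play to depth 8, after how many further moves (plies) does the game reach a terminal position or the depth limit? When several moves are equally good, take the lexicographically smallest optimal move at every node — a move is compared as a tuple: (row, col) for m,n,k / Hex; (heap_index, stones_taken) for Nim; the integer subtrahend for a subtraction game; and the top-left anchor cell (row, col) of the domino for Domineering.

PV length from [(1,0,3)]: 3 plies

[(1,0,3)] O move#1: h0:-1:-1/(0,0,3), h2:-1:-1/(1,0,2), h2:-2:+1/(1,0,1)*, h2:-3:-1/(1,0,0)
[(1,0,1)] X move#2: h0:-1:-1/(0,0,1)*, h2:-1:-1/(1,0,0)
[(0,0,1)] O move#3: h2:-1:+1/(0,0,0)*
[(0,0,0)] end (terminal -1, X#4); searched (1,0,3) to 8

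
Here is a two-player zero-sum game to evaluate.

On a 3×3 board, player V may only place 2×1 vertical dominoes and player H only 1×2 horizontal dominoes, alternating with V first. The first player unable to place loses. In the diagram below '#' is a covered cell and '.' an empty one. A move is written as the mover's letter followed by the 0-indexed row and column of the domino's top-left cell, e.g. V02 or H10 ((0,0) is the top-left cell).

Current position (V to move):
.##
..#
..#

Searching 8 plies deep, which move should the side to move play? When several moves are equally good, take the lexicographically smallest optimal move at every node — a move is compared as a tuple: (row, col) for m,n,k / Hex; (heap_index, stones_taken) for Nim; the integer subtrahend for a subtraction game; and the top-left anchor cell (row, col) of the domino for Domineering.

V's best at [.##/..#/..#]: V10

p1 V@[.##/..#/..#]: V00[###/#.#/..#]-1 V10[.##/#.#/#.#]+1* V11[.##/.##/.##]+1
p2 H@[.##/#.#/#.#] terminal -1; root [.##/..#/..#] d8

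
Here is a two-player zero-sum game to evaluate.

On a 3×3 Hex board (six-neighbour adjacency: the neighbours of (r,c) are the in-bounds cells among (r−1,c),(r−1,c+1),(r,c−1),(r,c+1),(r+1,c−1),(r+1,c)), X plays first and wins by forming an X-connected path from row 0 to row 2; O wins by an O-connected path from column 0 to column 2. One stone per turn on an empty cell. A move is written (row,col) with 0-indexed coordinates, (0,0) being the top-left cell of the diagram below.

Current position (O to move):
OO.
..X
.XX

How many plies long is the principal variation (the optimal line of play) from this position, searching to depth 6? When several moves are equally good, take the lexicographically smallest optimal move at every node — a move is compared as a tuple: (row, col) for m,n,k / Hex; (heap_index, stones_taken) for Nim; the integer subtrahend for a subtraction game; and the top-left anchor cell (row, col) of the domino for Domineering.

ply 1, O at OO./..X/.XX | (0,2)=+1→OOO/..X/.XX*; (1,0)=-1→OO./O.X/.XX; (1,1)=-1→OO./.OX/.XX; (2,0)=-1→OO./..X/OXX
ply 2: OOO/..X/.XX is terminal -1 (X); from OO./..X/.XX depth 6

PV length from [OO./..X/.XX]: 1 ply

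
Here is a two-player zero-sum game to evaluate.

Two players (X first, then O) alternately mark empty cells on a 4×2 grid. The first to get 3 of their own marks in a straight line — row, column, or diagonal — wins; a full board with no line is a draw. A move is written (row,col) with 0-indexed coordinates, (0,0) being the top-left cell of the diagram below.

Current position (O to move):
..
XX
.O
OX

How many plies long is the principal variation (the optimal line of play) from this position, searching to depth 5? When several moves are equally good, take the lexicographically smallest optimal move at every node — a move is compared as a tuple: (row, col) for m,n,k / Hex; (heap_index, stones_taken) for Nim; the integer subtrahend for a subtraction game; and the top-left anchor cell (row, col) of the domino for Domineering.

ply 1, O at ../XX/.O/OX | (0,0)=+0→O./XX/.O/OX*; (0,1)=+0→.O/XX/.O/OX; (2,0)=+0→../XX/OO/OX
ply 2, X at O./XX/.O/OX | (0,1)=+0→OX/XX/.O/OX*; (2,0)=+0→O./XX/XO/OX
ply 3, O at OX/XX/.O/OX | (2,0)=+0→OX/XX/OO/OX*
ply 4: OX/XX/OO/OX is terminal +0 (X); from ../XX/.O/OX depth 5

PV length from [../XX/.O/OX]: 3 plies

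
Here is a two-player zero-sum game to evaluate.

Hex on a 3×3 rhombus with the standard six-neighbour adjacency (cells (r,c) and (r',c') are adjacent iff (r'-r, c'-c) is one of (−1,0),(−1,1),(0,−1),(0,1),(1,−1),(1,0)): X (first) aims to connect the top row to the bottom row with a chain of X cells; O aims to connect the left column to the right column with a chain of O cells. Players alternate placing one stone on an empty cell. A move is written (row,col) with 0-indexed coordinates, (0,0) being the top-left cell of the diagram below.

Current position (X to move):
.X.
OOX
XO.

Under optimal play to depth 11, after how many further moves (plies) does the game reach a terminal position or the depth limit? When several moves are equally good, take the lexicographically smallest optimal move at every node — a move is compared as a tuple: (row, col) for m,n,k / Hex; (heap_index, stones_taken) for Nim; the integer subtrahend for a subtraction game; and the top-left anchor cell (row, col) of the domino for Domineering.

p1 X@[.X./OOX/XO.]: (0,0)[XX./OOX/XO.]-1* (0,2)[.XX/OOX/XO.]-1 (2,2)[.X./OOX/XOX]-1
p2 O@[XX./OOX/XO.]: (0,2)[XXO/OOX/XO.]+1* (2,2)[XX./OOX/XOO]+1
p3 X@[XXO/OOX/XO.] terminal -1; root [.X./OOX/XO.] d11

PV length from [.X./OOX/XO.]: 2 plies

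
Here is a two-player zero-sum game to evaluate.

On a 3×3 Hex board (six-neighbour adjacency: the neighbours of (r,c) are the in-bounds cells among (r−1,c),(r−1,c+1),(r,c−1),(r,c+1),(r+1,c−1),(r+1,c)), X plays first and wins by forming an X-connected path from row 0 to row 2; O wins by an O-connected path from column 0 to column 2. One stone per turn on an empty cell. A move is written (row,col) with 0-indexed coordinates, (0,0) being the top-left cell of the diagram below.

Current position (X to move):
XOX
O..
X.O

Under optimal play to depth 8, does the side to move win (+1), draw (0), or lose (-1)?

[XOX/O../X.O] X move#1: (1,1):+1/XOX/OX./X.O*, (1,2):+1/XOX/O.X/X.O, (2,1):+1/XOX/O../XXO
[XOX/OX./X.O] end (terminal -1, O#2); searched XOX/O../X.O to 8

value(XOX/O../X.O, X) = +1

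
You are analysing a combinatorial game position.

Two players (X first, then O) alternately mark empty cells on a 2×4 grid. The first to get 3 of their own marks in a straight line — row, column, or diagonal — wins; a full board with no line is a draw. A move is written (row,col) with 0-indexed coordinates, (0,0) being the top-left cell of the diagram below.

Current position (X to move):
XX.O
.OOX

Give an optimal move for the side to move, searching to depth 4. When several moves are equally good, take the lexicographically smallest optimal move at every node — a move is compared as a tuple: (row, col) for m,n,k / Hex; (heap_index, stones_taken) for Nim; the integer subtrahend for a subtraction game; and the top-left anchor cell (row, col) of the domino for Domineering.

X's best at [XX.O/.OOX]: (0,2)

ply 1, X at XX.O/.OOX | (0,2)=+1→XXXO/.OOX*; (1,0)=+0→XX.O/XOOX
ply 2: XXXO/.OOX is terminal -1 (O); from XX.O/.OOX depth 4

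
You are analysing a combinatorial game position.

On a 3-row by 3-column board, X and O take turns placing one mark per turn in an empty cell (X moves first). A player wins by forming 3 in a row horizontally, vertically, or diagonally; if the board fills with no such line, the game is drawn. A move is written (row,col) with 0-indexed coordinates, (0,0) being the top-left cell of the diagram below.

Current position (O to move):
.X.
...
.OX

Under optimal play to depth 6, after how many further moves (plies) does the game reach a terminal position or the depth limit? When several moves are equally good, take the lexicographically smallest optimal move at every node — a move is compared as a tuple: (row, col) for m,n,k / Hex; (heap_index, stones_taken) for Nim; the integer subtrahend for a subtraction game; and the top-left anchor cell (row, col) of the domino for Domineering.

PV length from [.X./.../.OX]: 6 plies

p1 O@[.X./.../.OX]: (0,0)[OX./.../.OX]+0* (0,2)[.XO/.../.OX]+0 (1,0)[.X./O../.OX]-1 (1,1)[.X./.O./.OX]-1 (1,2)[.X./..O/.OX]-1 (2,0)[.X./.../OOX]-1
p2 X@[OX./.../.OX]: (0,2)[OXX/.../.OX]+0* (1,0)[OX./X../.OX]+0 (1,1)[OX./.X./.OX]+0 (1,2)[OX./..X/.OX]+0 (2,0)[OX./.../XOX]+0
p3 O@[OXX/.../.OX]: (1,0)[OXX/O../.OX]-1 (1,1)[OXX/.O./.OX]-1 (1,2)[OXX/..O/.OX]+0* (2,0)[OXX/.../OOX]-1
p4 X@[OXX/..O/.OX]: (1,0)[OXX/X.O/.OX]+0* (1,1)[OXX/.XO/.OX]+0 (2,0)[OXX/..O/XOX]+0
p5 O@[OXX/X.O/.OX]: (1,1)[OXX/XOO/.OX]+0* (2,0)[OXX/X.O/OOX]+0
p6 X@[OXX/XOO/.OX]: (2,0)[OXX/XOO/XOX]+0*
p7 O@[OXX/XOO/XOX] terminal +0; root [.X./.../.OX] d6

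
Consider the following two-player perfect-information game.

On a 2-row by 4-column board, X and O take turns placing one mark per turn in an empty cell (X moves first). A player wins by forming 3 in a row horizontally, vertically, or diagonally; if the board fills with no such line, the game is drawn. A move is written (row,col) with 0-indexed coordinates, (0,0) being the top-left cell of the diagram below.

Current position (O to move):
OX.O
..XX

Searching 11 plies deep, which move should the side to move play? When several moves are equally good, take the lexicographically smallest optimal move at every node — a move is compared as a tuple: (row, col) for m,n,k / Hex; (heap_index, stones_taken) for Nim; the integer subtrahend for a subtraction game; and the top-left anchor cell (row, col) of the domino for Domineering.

O's best at [OX.O/..XX]: (1,1)

p1 O@[OX.O/..XX]: (0,2)[OXOO/..XX]-1 (1,0)[OX.O/O.XX]-1 (1,1)[OX.O/.OXX]+0*
p2 X@[OX.O/.OXX]: (0,2)[OXXO/.OXX]+0* (1,0)[OX.O/XOXX]+0
p3 O@[OXXO/.OXX]: (1,0)[OXXO/OOXX]+0*
p4 X@[OXXO/OOXX] terminal +0; root [OX.O/..XX] d11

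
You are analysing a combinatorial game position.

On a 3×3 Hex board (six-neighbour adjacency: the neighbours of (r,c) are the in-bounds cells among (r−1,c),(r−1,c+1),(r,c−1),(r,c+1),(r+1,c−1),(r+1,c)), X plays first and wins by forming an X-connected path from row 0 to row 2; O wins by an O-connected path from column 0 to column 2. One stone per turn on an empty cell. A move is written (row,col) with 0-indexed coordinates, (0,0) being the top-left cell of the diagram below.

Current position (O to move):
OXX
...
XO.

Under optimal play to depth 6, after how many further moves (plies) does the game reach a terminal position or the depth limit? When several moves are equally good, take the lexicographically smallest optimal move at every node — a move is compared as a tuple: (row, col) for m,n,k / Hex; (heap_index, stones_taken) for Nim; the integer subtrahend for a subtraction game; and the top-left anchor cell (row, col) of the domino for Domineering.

PV length from [OXX/.../XO.]: 2 plies

p1 O@[OXX/.../XO.]: (1,0)[OXX/O../XO.]-1* (1,1)[OXX/.O./XO.]-1 (1,2)[OXX/..O/XO.]-1 (2,2)[OXX/.../XOO]-1
p2 X@[OXX/O../XO.]: (1,1)[OXX/OX./XO.]+1* (1,2)[OXX/O.X/XO.]+1 (2,2)[OXX/O../XOX]+1
p3 O@[OXX/OX./XO.] terminal -1; root [OXX/.../XO.] d6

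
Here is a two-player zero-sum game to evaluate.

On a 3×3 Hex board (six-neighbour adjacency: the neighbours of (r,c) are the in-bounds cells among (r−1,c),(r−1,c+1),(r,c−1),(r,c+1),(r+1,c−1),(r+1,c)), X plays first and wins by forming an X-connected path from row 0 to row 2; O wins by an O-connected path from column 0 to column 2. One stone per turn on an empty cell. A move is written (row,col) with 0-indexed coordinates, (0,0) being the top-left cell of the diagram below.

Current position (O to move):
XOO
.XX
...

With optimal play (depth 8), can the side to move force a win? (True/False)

p1 O@[XOO/.XX/...]: (1,0)[XOO/OXX/...]+1* (2,0)[XOO/.XX/O..]-1 (2,1)[XOO/.XX/.O.]-1 (2,2)[XOO/.XX/..O]-1
p2 X@[XOO/OXX/...] terminal -1; root [XOO/.XX/...] d8

O winning at [XOO/.XX/...]: True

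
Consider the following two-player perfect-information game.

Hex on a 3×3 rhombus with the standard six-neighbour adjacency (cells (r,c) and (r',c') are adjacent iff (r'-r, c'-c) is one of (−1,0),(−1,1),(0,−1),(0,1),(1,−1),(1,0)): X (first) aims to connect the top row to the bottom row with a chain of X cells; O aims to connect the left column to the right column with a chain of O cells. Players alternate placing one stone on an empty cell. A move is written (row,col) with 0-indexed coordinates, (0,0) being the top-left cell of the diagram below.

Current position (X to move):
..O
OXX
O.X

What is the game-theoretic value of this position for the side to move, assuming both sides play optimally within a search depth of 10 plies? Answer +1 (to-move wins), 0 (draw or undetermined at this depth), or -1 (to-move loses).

p1 X@[..O/OXX/O.X]: (0,0)[X.O/OXX/O.X]-1 (0,1)[.XO/OXX/O.X]+1* (2,1)[..O/OXX/OXX]-1
p2 O@[.XO/OXX/O.X] terminal -1; root [..O/OXX/O.X] d10

value(..O/OXX/O.X, X) = +1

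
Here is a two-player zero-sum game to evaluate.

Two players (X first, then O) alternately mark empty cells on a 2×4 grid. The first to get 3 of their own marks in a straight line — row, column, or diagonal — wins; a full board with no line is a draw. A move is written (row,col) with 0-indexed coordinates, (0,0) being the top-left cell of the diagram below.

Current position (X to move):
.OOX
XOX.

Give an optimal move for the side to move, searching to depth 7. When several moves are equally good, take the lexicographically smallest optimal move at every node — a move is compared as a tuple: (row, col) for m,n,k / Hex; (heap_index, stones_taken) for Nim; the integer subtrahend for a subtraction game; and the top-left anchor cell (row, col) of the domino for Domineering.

p1 X@[.OOX/XOX.]: (0,0)[XOOX/XOX.]+0* (1,3)[.OOX/XOXX]-1
p2 O@[XOOX/XOX.]: (1,3)[XOOX/XOXO]+0*
p3 X@[XOOX/XOXO] terminal +0; root [.OOX/XOX.] d7

X's best at [.OOX/XOX.]: (0,0)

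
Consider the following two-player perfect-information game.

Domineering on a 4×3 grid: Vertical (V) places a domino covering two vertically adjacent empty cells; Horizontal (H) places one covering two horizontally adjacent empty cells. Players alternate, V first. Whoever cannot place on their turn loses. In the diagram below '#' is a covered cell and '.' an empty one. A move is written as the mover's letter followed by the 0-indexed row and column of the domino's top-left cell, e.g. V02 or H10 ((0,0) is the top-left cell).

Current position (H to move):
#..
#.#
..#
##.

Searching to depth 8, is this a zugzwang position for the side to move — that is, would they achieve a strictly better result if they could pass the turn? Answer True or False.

zugzwang(#../#.#/..#/##., H) = True

[#../#.#/..#/##.] H move#1: H01:-1/###/#.#/..#/##.*, H20:-1/#../#.#/###/##.
[###/#.#/..#/##.] V move#2: V11:+1/###/###/.##/##.*
[###/###/.##/##.] end (terminal -1, H#3); searched #../#.#/..#/##. to 8
suppose H passes — search the same position with V to move:
pass> [#../#.#/..#/##.] V move#1: V01:-1/##./###/..#/##.*, V11:-1/#../###/.##/##.
pass> [##./###/..#/##.] H move#2: H20:+1/##./###/###/##.*
pass> [##./###/###/##.] end (terminal -1, V#3); searched #../#.#/..#/##. to 8
for H: play -1, pass +1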